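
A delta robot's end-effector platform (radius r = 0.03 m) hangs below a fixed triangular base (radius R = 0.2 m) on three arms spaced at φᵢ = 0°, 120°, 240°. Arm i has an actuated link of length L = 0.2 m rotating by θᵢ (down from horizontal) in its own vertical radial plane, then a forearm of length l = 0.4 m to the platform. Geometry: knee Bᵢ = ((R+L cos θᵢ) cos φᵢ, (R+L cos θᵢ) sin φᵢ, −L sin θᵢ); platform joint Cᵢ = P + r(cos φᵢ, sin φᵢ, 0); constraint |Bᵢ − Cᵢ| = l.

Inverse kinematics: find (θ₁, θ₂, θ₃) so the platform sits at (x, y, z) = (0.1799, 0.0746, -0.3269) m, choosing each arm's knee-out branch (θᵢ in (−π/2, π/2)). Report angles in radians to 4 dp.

θ₁ = -0.0874, θ₂ = 0.9600, θ₃ = 1.3963

rotate P by −φ1: (0.1799, 0.0746, -0.3269)
  A=-0.0099, B=-0.3269, C=(l²−L²−A²−y'²−z²)/(2L)=0.0187
  γ=atan2(-0.3269,-0.0099)=-1.6011;  ψ=arccos(0.0571)=1.5136;  θ1=γ+ψ≈-0.0874
φ2=120.0° → target in arm frame (-0.0253, -0.1931)
  A=0.1953, B=-0.3269, C=(l²−L²−A²−y'²−z²)/(2L)=-0.1558
  θ2 = atan2(B,A) + arccos(C/0.3808) = 0.9600
φ3=240.0° → target in arm frame (-0.1546, 0.1185)
  A cos θ + B sin θ = C:  0.3246·cos θ + -0.3269·sin θ = -0.2656
  √(A²+B²)=0.4607;  θ3 = -0.7890+2.1853 ≈ 1.3963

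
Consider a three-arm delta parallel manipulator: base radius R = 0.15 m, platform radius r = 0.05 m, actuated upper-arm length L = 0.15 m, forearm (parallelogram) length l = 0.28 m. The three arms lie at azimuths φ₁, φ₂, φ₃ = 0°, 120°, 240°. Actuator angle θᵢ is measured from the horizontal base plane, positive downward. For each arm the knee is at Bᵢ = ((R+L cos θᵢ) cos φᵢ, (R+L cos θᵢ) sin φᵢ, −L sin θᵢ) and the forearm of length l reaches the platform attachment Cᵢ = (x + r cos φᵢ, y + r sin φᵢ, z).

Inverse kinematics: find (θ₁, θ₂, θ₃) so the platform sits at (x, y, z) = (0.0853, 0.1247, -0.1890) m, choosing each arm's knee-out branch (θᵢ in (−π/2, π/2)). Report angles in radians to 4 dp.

θ₁ = 0.0000, θ₂ = 0.1740, θ₃ = 1.3962

arm 1 (φ=0.0°): x'=0.0853, y'=0.1247
  A=0.0147, B=-0.1890, C=(l²−L²−A²−y'²−z²)/(2L)=0.0147
  θ1 = atan2(B,A) + arccos(C/0.1896) = 0.0000
rotate P by −φ2: (0.0653, -0.1362, -0.1890)
  A cos θ + B sin θ = C:  0.0347·cos θ + -0.1890·sin θ = 0.0014
  γ=atan2(-0.1890,0.0347)=-1.3894;  ψ=arccos(0.0073)=1.5635;  θ2=γ+ψ≈0.1740
φ3=240.0° → target in arm frame (-0.1506, 0.0115)
  A=0.2506, B=-0.1890, C=(l²−L²−A²−y'²−z²)/(2L)=-0.1426
  √(A²+B²)=0.3139;  θ3 = -0.6461+2.0423 ≈ 1.3962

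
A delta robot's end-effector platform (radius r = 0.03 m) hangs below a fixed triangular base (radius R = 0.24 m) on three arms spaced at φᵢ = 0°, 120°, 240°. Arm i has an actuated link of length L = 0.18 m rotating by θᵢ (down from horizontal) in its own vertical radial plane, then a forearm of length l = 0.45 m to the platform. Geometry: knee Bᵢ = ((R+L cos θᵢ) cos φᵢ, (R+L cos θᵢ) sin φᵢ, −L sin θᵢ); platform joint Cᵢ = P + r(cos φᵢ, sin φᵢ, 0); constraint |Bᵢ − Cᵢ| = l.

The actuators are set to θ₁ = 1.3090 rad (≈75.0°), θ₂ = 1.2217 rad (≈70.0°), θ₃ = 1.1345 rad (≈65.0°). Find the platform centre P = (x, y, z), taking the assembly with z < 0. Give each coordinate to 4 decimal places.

S1 = (0.2566·cos0.0°, 0.2566·sin0.0°, -0.1739) = (0.2566, 0.0000, -0.1739)
S2 = (0.2716·cos120.0°, 0.2716·sin120.0°, -0.1691) = (-0.1358, 0.2352, -0.1691)
arm 3 at φ=240.0°: e+L cos θ3 = 0.2861;  S3 = (-0.1430, -0.2477, -0.1631)
|S₂|²−|S₁|² = 0.0063;  |S₃|²−|S₁|² = 0.0124
linear system: -0.7847x+0.4704y = 0.0063−0.0094z; -0.7992x+-0.4955y = 0.0124−0.0215z
det = 0.7648;  x = -0.0117+0.0193z,  y = -0.0061+0.0121z
sphere 1 gives Az²+Bz+C=0 with A=1.0005, B=0.3372, C=-0.1003;  B²−4AC=0.5150;  roots -0.5271, 0.1901;  negative root z = -0.5271
x = -0.0219, y = -0.0125

(-0.0219, -0.0125, -0.5271)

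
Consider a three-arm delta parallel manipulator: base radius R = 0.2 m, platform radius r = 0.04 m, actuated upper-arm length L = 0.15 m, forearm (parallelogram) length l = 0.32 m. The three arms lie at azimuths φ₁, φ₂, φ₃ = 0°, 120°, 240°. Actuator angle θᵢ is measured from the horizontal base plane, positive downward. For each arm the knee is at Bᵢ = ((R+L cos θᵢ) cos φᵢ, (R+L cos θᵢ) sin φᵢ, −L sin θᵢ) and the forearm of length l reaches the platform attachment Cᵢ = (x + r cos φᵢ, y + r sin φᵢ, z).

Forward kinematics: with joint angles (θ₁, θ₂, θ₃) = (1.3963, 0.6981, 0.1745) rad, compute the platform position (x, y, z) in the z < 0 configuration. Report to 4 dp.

(-0.1142, -0.0416, -0.2502)

φ1=0.0°: virtual centre (0.1860, 0.0000, -0.1477), radius l
arm 2 at φ=120.0°: e+L cos θ2 = 0.2749;  centre 2 = (-0.1375, 0.2381, -0.0964)
φ3=240.0°: virtual centre (-0.1539, -0.2665, -0.0260), radius l
|centre ₂|²−|centre ₁|² = 0.0284;  |centre ₃|²−|centre ₁|² = 0.0389
plane₁₂: -0.6470x+0.4762y+0.1026z = 0.0284
det = 0.6685;  x = -0.0504+0.2551z,  y = -0.0088+0.1312z
quadratic in z: (1.0823)z²+(0.1725)z+(-0.0246)=0, √Δ=0.3691 → z ∈ {-0.2502, 0.0908}; z = -0.2502 (taking z<0)
x = -0.1142, y = -0.0416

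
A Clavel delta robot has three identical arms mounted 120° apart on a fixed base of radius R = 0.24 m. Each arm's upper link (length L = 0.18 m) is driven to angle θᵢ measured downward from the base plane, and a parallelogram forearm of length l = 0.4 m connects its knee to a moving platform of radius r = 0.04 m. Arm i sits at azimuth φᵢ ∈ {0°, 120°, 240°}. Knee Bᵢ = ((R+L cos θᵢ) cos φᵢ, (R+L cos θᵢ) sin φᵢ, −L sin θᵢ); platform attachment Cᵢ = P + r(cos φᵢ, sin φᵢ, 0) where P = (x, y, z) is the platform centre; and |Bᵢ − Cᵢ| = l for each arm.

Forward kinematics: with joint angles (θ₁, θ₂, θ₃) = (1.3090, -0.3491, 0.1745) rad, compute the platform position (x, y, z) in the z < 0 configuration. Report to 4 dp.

S1 = (0.2466·cos0.0°, 0.2466·sin0.0°, -0.1739) = (0.2466, 0.0000, -0.1739)
S2 = (0.3691·cos120.0°, 0.3691·sin120.0°, 0.0616) = (-0.1846, 0.3197, 0.0616)
φ3=240.0°: virtual centre (-0.1886, -0.3267, -0.0313), radius l
eliminate P² terms by subtracting sphere 1 from 2 and 3
[-0.8623 0.6394 0.4709]·P = 0.0490;  [-0.8704 -0.6534 0.2852]·P = 0.0523
Cramer: x(z) = -0.0584+0.4375z;  y(z) = -0.0021-0.1463z
sphere 1 gives Az²+Bz+C=0 with A=1.2129, B=0.0814, C=-0.0367;  B²−4AC=0.1848;  roots -0.2108, 0.1436;  negative root z = -0.2108
x = -0.1507, y = 0.0287

(-0.1507, 0.0287, -0.2108)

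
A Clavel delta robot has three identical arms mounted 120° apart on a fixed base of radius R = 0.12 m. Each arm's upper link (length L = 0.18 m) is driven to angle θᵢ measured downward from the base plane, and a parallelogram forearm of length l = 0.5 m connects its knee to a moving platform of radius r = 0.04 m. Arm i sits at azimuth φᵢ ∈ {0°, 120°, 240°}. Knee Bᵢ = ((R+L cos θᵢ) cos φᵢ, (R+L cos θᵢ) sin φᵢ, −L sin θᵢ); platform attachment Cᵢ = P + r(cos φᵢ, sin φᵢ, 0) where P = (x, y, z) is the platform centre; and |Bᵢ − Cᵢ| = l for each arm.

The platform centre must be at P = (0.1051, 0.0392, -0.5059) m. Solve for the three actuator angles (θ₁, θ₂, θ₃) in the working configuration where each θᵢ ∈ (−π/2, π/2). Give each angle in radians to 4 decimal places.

φ1=0.0° → target in arm frame (0.1051, 0.0392)
  e−x'=-0.0251;  (l²−L²−(e−x')²−y'²−z²)/2L = -0.1125
  √(A²+B²)=0.5065;  θ1 = -1.6204+1.7948 ≈ 0.1744
φ2=120.0° → target in arm frame (-0.0186, -0.1106)
  e−x'=0.0986;  (l²−L²−(e−x')²−y'²−z²)/2L = -0.1675
  √(A²+B²)=0.5154;  θ2 = -1.3783+1.9017 ≈ 0.5234
φ3=240.0° → target in arm frame (-0.0865, 0.0714)
  e−x'=0.1665;  (l²−L²−(e−x')²−y'²−z²)/2L = -0.1977
  γ=atan2(-0.5059,0.1665)=-1.2528;  ψ=arccos(-0.3711)=1.9510;  θ3=γ+ψ≈0.6982

θ₁ = 0.1744, θ₂ = 0.5234, θ₃ = 0.6982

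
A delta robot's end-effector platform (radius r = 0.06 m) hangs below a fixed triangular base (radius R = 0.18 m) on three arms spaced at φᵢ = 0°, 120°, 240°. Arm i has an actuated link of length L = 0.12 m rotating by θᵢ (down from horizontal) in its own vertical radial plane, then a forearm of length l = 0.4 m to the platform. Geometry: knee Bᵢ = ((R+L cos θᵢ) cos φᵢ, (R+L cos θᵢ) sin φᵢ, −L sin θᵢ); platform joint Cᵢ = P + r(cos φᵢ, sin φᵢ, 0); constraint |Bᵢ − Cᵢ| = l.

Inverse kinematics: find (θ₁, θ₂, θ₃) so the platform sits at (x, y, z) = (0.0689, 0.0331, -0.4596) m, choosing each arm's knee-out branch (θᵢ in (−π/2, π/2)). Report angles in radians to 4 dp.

θ₁ = 0.7856, θ₂ = 1.1352, θ₃ = 1.3967

φ1=0.0° → target in arm frame (0.0689, 0.0331)
  A=0.0511, B=-0.4596, C=(l²−L²−A²−y'²−z²)/(2L)=-0.2889
  γ=atan2(-0.4596,0.0511)=-1.4601;  ψ=arccos(-0.6248)=2.2456;  θ1=γ+ψ≈0.7856
rotate P by −φ2: (-0.0058, -0.0762, -0.4596)
  e−x'=0.1258;  (l²−L²−(e−x')²−y'²−z²)/2L = -0.3636
  √(A²+B²)=0.4765;  θ2 = -1.3037+2.4388 ≈ 1.1352
arm 3 (φ=240.0°): x'=-0.0631, y'=0.0431
  A=0.1831, B=-0.4596, C=(l²−L²−A²−y'²−z²)/(2L)=-0.4209
  √(A²+B²)=0.4947;  θ3 = -1.1916+2.5883 ≈ 1.3967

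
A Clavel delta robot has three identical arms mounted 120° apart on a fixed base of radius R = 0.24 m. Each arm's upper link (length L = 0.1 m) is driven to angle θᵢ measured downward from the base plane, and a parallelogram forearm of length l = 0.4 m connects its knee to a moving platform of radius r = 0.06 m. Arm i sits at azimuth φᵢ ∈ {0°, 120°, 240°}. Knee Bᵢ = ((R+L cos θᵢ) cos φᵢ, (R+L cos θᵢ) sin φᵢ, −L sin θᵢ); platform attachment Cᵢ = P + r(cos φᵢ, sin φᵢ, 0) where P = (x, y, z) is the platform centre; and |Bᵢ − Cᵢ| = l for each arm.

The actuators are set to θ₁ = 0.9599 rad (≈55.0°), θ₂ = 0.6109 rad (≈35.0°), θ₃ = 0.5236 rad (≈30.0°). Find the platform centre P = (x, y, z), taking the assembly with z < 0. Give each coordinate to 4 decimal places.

(-0.0412, -0.0076, -0.3688)

arm 1 at φ=0.0°: e+L cos θ1 = 0.2374;  O1 = (0.2374, 0.0000, -0.0819)
arm 2 at φ=120.0°: e+L cos θ2 = 0.2619;  O2 = (-0.1310, 0.2268, -0.0574)
φ3=240.0°: virtual centre (-0.1333, -0.2309, -0.0500), radius l
eliminate P² terms by subtracting sphere 1 from 2 and 3
[-0.7366 0.4536 0.0491]·P = 0.0088;  [-0.7413 -0.4618 0.0638]·P = 0.0105
Cramer: x(z) = -0.0131+0.0763z;  y(z) = -0.0018+0.0157z
into |P−O₁|² = l²: 1.0061z² + 0.1255z + -0.0906 = 0;  Δ = 0.3802;  z = -0.3688 or 0.2440 → z<0 root = -0.3688
x = -0.0412, y = -0.0076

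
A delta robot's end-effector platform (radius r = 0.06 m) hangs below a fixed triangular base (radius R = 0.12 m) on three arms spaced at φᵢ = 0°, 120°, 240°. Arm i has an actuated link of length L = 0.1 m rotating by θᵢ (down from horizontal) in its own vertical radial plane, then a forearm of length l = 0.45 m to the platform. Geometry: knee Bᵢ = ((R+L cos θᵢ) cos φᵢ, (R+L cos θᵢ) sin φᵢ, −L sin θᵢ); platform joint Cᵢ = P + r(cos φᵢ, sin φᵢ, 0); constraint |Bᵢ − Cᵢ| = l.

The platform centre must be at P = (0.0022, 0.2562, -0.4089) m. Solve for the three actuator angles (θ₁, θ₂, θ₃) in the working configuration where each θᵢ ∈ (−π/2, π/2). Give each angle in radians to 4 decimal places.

rotate P by −φ1: (0.0022, 0.2562, -0.4089)
  A cos θ + B sin θ = C:  0.0578·cos θ + -0.4089·sin θ = -0.2184
  √(A²+B²)=0.4130;  θ1 = -1.4304+2.1280 ≈ 0.6977
φ2=120.0° → target in arm frame (0.2208, -0.1300)
  e−x'=-0.1608;  (l²−L²−(e−x')²−y'²−z²)/2L = -0.0872
  γ=atan2(-0.4089,-0.1608)=-1.9454;  ψ=arccos(-0.1986)=1.7707;  θ2=γ+ψ≈-0.1747
arm 3 (φ=240.0°): x'=-0.2230, y'=-0.1262
  A cos θ + B sin θ = C:  0.2830·cos θ + -0.4089·sin θ = -0.3535
  θ3 = atan2(B,A) + arccos(C/0.4973) = 1.3961

θ₁ = 0.6977, θ₂ = -0.1747, θ₃ = 1.3961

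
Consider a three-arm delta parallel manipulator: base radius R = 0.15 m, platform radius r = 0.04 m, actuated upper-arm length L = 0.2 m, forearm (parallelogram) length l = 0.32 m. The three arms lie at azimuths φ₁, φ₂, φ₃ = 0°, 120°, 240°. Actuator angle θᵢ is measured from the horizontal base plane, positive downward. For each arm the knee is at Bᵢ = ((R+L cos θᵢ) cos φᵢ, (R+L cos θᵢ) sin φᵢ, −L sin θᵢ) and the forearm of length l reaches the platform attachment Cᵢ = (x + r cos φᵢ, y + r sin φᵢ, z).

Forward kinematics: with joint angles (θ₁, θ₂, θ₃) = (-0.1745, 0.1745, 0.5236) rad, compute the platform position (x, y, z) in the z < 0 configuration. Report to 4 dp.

(0.0320, 0.0221, -0.1275)

φ1=0.0°: virtual centre (0.3070, 0.0000, 0.0347), radius l
arm 2 at φ=120.0°: e+L cos θ2 = 0.3070;  S2 = (-0.1535, 0.2658, -0.0347)
S3 = (0.2832·cos240.0°, 0.2832·sin240.0°, -0.1000) = (-0.1416, -0.2453, -0.1000)
subtract pairs → two planes through P
[-0.9209 0.5317 -0.1389]·P = 0.0000;  [-0.8971 -0.4905 -0.2694]·P = -0.0052
det = 0.9287;  x = 0.0030+-0.2276z,  y = 0.0052+-0.1330z
quadratic in z: (1.0695)z²+(0.0676)z+(-0.0088)=0, √Δ=0.2051 → z ∈ {-0.1275, 0.0643}; z = -0.1275 (taking z<0)
x = 0.0320, y = 0.0221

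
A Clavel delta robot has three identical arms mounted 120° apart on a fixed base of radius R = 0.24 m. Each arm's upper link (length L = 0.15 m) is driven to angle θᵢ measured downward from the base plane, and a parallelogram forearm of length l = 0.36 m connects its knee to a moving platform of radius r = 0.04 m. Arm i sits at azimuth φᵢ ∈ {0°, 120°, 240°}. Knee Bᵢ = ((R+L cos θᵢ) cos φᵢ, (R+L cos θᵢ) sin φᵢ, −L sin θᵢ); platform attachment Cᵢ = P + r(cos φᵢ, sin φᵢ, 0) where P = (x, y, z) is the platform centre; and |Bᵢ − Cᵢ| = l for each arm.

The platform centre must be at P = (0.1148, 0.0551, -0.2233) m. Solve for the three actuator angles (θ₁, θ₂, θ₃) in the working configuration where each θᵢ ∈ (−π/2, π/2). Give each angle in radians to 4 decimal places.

θ₁ = -0.3493, θ₂ = 0.7850, θ₃ = 1.3091

rotate P by −φ1: (0.1148, 0.0551, -0.2233)
  e−x'=0.0852;  (l²−L²−(e−x')²−y'²−z²)/2L = 0.1565
  θ1 = atan2(B,A) + arccos(C/0.2390) = -0.3493
rotate P by −φ2: (-0.0097, -0.1270, -0.2233)
  A cos θ + B sin θ = C:  0.2097·cos θ + -0.2233·sin θ = -0.0095
  γ=atan2(-0.2233,0.2097)=-0.8168;  ψ=arccos(-0.0310)=1.6018;  θ2=γ+ψ≈0.7850
rotate P by −φ3: (-0.1051, 0.0719, -0.2233)
  e−x'=0.3051;  (l²−L²−(e−x')²−y'²−z²)/2L = -0.1368
  √(A²+B²)=0.3781;  θ3 = -0.6318+1.9409 ≈ 1.3091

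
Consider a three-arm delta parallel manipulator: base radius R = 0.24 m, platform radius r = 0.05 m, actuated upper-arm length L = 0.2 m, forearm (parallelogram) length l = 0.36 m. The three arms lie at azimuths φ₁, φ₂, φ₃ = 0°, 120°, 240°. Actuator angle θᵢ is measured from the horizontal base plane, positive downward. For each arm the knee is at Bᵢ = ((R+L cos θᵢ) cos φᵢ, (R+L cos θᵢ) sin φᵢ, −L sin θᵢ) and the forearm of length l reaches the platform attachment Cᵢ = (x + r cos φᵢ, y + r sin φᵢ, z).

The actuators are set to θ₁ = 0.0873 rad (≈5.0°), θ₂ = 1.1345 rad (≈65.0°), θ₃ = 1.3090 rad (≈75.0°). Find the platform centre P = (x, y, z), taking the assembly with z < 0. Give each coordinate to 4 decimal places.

centre 1 = (0.3892·cos0.0°, 0.3892·sin0.0°, -0.0174) = (0.3892, 0.0000, -0.0174)
arm 2 at φ=120.0°: (R−r)+L cos θ2 = 0.2745;  centre 2 = (-0.1373, 0.2377, -0.1813)
arm 3 at φ=240.0°: (R−r)+L cos θ3 = 0.2418;  centre 3 = (-0.1209, -0.2094, -0.1932)
eliminate P² terms by subtracting sphere 1 from 2 and 3
plane₁₂: -1.0530x+0.4755y+-0.3277z = -0.0436
Cramer: x(z) = 0.0485-0.3286z;  y(z) = 0.0157-0.0387z
sphere 1 gives Az²+Bz+C=0 with A=1.1095, B=0.2576, C=-0.0129;  B²−4AC=0.1238;  roots -0.2747, 0.0425;  negative root z = -0.2747
x = 0.1388, y = 0.0263

(0.1388, 0.0263, -0.2747)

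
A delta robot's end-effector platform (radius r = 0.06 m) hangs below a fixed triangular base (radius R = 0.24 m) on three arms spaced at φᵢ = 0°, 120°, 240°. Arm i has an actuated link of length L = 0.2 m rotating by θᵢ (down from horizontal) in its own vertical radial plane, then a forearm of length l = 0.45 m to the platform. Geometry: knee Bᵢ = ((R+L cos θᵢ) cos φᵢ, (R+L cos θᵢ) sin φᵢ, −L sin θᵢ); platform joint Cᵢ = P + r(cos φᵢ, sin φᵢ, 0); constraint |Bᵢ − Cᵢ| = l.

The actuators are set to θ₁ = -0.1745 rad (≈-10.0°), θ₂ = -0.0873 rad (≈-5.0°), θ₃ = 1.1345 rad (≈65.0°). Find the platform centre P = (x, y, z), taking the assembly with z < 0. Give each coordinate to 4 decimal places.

(0.0932, 0.1471, -0.2820)

S1 = (0.3770·cos0.0°, 0.3770·sin0.0°, 0.0347) = (0.3770, 0.0000, 0.0347)
S2 = (0.3792·cos120.0°, 0.3792·sin120.0°, 0.0174) = (-0.1896, 0.3284, 0.0174)
φ3=240.0°: virtual centre (-0.1323, -0.2291, -0.1813), radius l
eliminate P² terms by subtracting sphere 1 from 2 and 3
plane₁₂: -1.1332x+0.6569y+-0.0346z = 0.0008
det = 1.1881;  x = 0.0221+-0.2521z,  y = 0.0393+-0.3824z
quadratic in z: (1.2098)z²+(0.0795)z+(-0.0738)=0, √Δ=0.6028 → z ∈ {-0.2820, 0.2163}; z = -0.2820 (taking z<0)
x = 0.0932, y = 0.1471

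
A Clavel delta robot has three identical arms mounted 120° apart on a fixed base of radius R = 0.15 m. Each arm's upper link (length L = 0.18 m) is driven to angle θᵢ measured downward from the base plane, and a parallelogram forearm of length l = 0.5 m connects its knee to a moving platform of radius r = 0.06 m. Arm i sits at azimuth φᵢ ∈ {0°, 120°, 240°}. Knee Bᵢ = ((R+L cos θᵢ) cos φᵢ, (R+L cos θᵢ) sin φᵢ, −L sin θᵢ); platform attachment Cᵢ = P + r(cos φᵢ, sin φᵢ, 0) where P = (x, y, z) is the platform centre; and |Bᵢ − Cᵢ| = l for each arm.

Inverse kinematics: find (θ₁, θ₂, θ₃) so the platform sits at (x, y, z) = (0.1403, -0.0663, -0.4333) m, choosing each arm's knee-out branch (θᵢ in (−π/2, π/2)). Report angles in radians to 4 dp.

φ1=0.0° → target in arm frame (0.1403, -0.0663)
  e−x'=-0.0503;  (l²−L²−(e−x')²−y'²−z²)/2L = 0.0637
  √(A²+B²)=0.4362;  θ1 = -1.6864+1.4243 ≈ -0.2621
arm 2 (φ=120.0°): x'=-0.1276, y'=-0.0884
  A cos θ + B sin θ = C:  0.2176·cos θ + -0.4333·sin θ = -0.0703
  √(A²+B²)=0.4849;  θ2 = -1.1055+1.7162 ≈ 0.6107
rotate P by −φ3: (-0.0127, 0.1547, -0.4333)
  A=0.1027, B=-0.4333, C=(l²−L²−A²−y'²−z²)/(2L)=-0.0128
  θ3 = atan2(B,A) + arccos(C/0.4453) = 0.2616

θ₁ = -0.2621, θ₂ = 0.6107, θ₃ = 0.2616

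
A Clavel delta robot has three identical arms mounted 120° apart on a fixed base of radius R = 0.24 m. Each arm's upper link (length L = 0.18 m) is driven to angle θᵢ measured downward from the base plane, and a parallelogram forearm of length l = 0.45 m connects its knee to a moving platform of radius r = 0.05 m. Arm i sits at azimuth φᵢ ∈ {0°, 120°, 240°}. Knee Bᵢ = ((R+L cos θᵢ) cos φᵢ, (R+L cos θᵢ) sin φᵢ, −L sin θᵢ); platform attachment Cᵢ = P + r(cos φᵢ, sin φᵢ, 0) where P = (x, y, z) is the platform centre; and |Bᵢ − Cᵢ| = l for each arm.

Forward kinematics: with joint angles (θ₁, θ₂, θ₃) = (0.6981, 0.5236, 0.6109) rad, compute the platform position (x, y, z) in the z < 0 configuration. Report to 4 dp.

arm 1 at φ=0.0°: ρ1 = 0.3279;  centre 1 = (0.3279, 0.0000, -0.1157)
arm 2 at φ=120.0°: ρ2 = 0.3459;  centre 2 = (-0.1729, 0.2995, -0.0900)
φ3=240.0°: virtual centre (-0.1687, -0.2922, -0.1032), radius l
subtract pairs → two planes through P
[-1.0017 0.5991 0.0514]·P = 0.0068;  [-0.9932 -0.5845 0.0249]·P = 0.0036
det = 1.1805;  x = -0.0052+0.0381z,  y = 0.0027+-0.0221z
quadratic in z: (1.0019)z²+(0.2059)z+(-0.0781)=0, √Δ=0.5963 → z ∈ {-0.4003, 0.1948}; z = -0.4003 (taking z<0)
x = -0.0205, y = 0.0115

(-0.0205, 0.0115, -0.4003)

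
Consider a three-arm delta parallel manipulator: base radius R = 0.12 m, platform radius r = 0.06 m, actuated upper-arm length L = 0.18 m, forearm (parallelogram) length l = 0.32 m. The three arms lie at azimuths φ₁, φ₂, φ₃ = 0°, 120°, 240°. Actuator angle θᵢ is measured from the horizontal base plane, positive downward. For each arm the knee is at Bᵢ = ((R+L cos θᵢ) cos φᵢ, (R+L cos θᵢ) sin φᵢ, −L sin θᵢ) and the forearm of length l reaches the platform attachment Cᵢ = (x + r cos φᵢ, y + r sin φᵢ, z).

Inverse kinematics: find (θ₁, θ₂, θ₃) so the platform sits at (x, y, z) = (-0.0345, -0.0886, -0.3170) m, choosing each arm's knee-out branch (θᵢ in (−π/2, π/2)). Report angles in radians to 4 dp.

φ1=0.0° → target in arm frame (-0.0345, -0.0886)
  e−x'=0.0945;  (l²−L²−(e−x')²−y'²−z²)/2L = -0.1313
  γ=atan2(-0.3170,0.0945)=-1.2811;  ψ=arccos(-0.3969)=1.9790;  θ1=γ+ψ≈0.6979
rotate P by −φ2: (-0.0595, 0.0742, -0.3170)
  A=0.1195, B=-0.3170, C=(l²−L²−A²−y'²−z²)/(2L)=-0.1396
  √(A²+B²)=0.3388;  θ2 = -1.2104+1.9956 ≈ 0.7853
arm 3 (φ=240.0°): x'=0.0940, y'=0.0144
  A cos θ + B sin θ = C:  -0.0340·cos θ + -0.3170·sin θ = -0.0885
  √(A²+B²)=0.3188;  θ3 = -1.6776+1.8520 ≈ 0.1744

θ₁ = 0.6979, θ₂ = 0.7853, θ₃ = 0.1744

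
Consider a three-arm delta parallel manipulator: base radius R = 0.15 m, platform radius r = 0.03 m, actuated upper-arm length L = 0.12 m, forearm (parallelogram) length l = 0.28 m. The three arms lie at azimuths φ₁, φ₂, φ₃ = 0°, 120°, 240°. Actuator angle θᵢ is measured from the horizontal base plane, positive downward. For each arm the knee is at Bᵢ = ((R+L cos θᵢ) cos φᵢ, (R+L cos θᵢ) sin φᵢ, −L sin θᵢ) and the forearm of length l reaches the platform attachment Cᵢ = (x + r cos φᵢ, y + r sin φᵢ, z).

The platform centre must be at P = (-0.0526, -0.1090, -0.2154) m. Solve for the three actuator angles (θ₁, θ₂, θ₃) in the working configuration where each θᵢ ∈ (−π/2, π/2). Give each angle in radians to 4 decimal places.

arm 1 (φ=0.0°): x'=-0.0526, y'=-0.1090
  A=0.1726, B=-0.2154, C=(l²−L²−A²−y'²−z²)/(2L)=-0.1003
  γ=atan2(-0.2154,0.1726)=-0.8953;  ψ=arccos(-0.3633)=1.9426;  θ1=γ+ψ≈1.0474
rotate P by −φ2: (-0.0681, 0.1001, -0.2154)
  e−x'=0.1881;  (l²−L²−(e−x')²−y'²−z²)/2L = -0.1158
  √(A²+B²)=0.2860;  θ2 = -0.8530+1.9876 ≈ 1.1347
rotate P by −φ3: (0.1207, 0.0089, -0.2154)
  A cos θ + B sin θ = C:  -0.0007·cos θ + -0.2154·sin θ = 0.0730
  √(A²+B²)=0.2154;  θ3 = -1.5740+1.2250 ≈ -0.3490

θ₁ = 1.0474, θ₂ = 1.1347, θ₃ = -0.3490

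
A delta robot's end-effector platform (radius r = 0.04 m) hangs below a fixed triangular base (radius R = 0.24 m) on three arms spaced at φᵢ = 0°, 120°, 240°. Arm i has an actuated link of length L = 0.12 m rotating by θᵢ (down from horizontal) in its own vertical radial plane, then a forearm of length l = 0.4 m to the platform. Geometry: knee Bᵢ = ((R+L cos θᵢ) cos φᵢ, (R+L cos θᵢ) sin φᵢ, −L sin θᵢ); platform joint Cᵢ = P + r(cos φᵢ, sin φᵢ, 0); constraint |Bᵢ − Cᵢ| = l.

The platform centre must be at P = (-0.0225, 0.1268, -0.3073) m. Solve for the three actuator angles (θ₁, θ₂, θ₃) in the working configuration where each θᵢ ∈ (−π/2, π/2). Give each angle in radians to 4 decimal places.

rotate P by −φ1: (-0.0225, 0.1268, -0.3073)
  A=0.2225, B=-0.3073, C=(l²−L²−A²−y'²−z²)/(2L)=-0.0601
  γ=atan2(-0.3073,0.2225)=-0.9441;  ψ=arccos(-0.1583)=1.7298;  θ1=γ+ψ≈0.7857
φ2=120.0° → target in arm frame (0.1211, -0.0439)
  A cos θ + B sin θ = C:  0.0789·cos θ + -0.3073·sin θ = 0.1792
  γ=atan2(-0.3073,0.0789)=-1.3194;  ψ=arccos(0.5648)=0.9706;  θ2=γ+ψ≈-0.3487
rotate P by −φ3: (-0.0986, -0.0829, -0.3073)
  e−x'=0.2986;  (l²−L²−(e−x')²−y'²−z²)/2L = -0.1868
  √(A²+B²)=0.4285;  θ3 = -0.7998+2.0220 ≈ 1.2222

θ₁ = 0.7857, θ₂ = -0.3487, θ₃ = 1.2222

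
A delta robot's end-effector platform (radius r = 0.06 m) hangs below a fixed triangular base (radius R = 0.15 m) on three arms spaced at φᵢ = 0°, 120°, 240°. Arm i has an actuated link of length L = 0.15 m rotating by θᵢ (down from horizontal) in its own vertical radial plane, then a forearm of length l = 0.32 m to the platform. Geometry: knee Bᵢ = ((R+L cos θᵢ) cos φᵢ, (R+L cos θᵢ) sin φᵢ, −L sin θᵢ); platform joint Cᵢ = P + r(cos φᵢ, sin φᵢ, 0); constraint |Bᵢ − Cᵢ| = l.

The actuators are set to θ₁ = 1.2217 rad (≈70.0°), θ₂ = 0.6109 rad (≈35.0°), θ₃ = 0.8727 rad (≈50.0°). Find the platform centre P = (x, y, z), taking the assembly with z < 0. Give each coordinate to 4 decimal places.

(-0.0819, 0.0345, -0.3677)

φ1=0.0°: virtual centre (0.1413, 0.0000, -0.1410), radius l
φ2=120.0°: virtual centre (-0.1064, 0.1844, -0.0860), radius l
φ3=240.0°: virtual centre (-0.0932, -0.1614, -0.1149), radius l
subtract pairs → two planes through P
[-0.4955 0.3687 0.1098]·P = 0.0129;  [-0.4690 -0.3229 0.0521]·P = 0.0081
det = 0.3329;  x = -0.0215+0.1642z,  y = 0.0061+-0.0772z
into |P−centre ₁|² = l²: 1.0329z² + 0.2275z + -0.0560 = 0;  Δ = 0.2831;  z = -0.3677 or 0.1474 → z<0 root = -0.3677
x = -0.0819, y = 0.0345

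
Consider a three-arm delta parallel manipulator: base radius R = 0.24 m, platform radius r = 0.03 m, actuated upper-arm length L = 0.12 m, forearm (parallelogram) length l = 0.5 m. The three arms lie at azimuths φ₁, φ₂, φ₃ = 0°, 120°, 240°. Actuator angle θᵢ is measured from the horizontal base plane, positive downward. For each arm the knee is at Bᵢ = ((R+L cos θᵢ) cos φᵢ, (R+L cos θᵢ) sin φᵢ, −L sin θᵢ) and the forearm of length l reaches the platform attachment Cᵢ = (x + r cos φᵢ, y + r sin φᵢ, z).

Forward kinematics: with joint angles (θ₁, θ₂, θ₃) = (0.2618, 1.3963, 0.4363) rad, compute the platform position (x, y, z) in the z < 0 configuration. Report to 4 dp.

(0.0847, -0.1111, -0.4547)

arm 1 at φ=0.0°: ρ1 = 0.3259;  S1 = (0.3259, 0.0000, -0.0311)
S2 = (0.2308·cos120.0°, 0.2308·sin120.0°, -0.1182) = (-0.1154, 0.1999, -0.1182)
arm 3 at φ=240.0°: ρ3 = 0.3188;  S3 = (-0.1594, -0.2761, -0.0507)
|S₂|²−|S₁|² = -0.0399;  |S₃|²−|S₁|² = -0.0030
linear system: -0.8827x+0.3998y = -0.0399−-0.1742z; -0.9706x+-0.5521y = -0.0030−-0.0393z
Cramer: x(z) = 0.0266-0.1278z;  y(z) = -0.0412+0.1536z
quadratic in z: (1.0399)z²+(0.1260)z+(-0.1577)=0, √Δ=0.8197 → z ∈ {-0.4547, 0.3335}; z = -0.4547 (taking z<0)
x = 0.0847, y = -0.1111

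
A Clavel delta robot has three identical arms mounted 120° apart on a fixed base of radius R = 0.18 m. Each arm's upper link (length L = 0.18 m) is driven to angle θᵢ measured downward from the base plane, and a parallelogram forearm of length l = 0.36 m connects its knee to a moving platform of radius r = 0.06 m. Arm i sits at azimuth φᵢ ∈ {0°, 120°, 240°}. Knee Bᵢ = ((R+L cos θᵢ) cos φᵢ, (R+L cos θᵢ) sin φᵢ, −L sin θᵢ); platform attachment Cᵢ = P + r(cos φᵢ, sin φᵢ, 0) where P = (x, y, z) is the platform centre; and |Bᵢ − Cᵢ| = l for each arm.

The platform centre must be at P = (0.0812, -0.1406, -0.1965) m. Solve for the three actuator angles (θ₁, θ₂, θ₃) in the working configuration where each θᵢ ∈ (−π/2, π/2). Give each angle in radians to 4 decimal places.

θ₁ = -0.3490, θ₂ = 1.1344, θ₃ = -0.3486

rotate P by −φ1: (0.0812, -0.1406, -0.1965)
  A=0.0388, B=-0.1965, C=(l²−L²−A²−y'²−z²)/(2L)=0.1036
  θ1 = atan2(B,A) + arccos(C/0.2003) = -0.3490
rotate P by −φ2: (-0.1624, 0.0000, -0.1965)
  e−x'=0.2824;  (l²−L²−(e−x')²−y'²−z²)/2L = -0.0587
  √(A²+B²)=0.3440;  θ2 = -0.6080+1.7423 ≈ 1.1344
φ3=240.0° → target in arm frame (0.0812, 0.1406)
  A cos θ + B sin θ = C:  0.0388·cos θ + -0.1965·sin θ = 0.1036
  θ3 = atan2(B,A) + arccos(C/0.2003) = -0.3486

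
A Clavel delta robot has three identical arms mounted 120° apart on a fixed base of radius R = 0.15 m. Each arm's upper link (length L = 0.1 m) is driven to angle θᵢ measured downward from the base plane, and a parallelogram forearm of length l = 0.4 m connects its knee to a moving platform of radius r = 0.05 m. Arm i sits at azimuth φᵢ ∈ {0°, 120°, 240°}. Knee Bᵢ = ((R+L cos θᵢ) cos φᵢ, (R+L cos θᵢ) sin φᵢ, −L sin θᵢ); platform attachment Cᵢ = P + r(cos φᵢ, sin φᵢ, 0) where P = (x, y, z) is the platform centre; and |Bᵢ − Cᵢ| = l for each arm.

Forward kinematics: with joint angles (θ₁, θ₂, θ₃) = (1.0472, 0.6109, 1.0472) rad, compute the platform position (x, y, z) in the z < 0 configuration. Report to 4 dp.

O1 = (0.1500·cos0.0°, 0.1500·sin0.0°, -0.0866) = (0.1500, 0.0000, -0.0866)
O2 = (0.1819·cos120.0°, 0.1819·sin120.0°, -0.0574) = (-0.0910, 0.1575, -0.0574)
φ3=240.0°: virtual centre (-0.0750, -0.1299, -0.0866), radius l
eliminate P² terms by subtracting sphere 1 from 2 and 3
[-0.4819 0.3151 0.0585]·P = 0.0064;  [-0.4500 -0.2598 0.0000]·P = 0.0000
det = 0.2670;  x = -0.0062+0.0569z,  y = 0.0108+-0.0986z
quadratic in z: (1.0130)z²+(0.1533)z+(-0.1280)=0, √Δ=0.7363 → z ∈ {-0.4391, 0.2877}; z = -0.4391 (taking z<0)
x = -0.0312, y = 0.0540

(-0.0312, 0.0540, -0.4391)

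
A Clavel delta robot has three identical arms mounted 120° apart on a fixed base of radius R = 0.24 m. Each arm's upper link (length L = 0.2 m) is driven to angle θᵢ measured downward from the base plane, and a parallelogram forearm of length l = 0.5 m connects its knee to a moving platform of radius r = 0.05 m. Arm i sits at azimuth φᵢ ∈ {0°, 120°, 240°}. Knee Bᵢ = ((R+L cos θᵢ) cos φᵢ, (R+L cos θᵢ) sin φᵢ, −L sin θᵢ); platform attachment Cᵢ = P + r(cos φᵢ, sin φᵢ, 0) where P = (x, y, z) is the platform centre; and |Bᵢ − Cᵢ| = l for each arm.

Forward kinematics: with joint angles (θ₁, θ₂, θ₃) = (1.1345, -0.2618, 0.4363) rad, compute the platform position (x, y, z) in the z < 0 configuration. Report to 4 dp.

(-0.1768, 0.0813, -0.3806)

O1 = (0.2745·cos0.0°, 0.2745·sin0.0°, -0.1813) = (0.2745, 0.0000, -0.1813)
arm 2 at φ=120.0°: e+L cos θ2 = 0.3832;  O2 = (-0.1916, 0.3318, 0.0518)
O3 = (0.3713·cos240.0°, 0.3713·sin240.0°, -0.0845) = (-0.1856, -0.3215, -0.0845)
eliminate P² terms by subtracting sphere 1 from 2 and 3
plane₁₂: -0.9322x+0.6637y+0.4661z = 0.0413
det = 1.2103;  x = -0.0421+0.3537z,  y = 0.0031+-0.2054z
sphere 1 gives Az²+Bz+C=0 with A=1.1673, B=0.1373, C=-0.1169;  B²−4AC=0.5646;  roots -0.3806, 0.2631;  negative root z = -0.3806
x = -0.1768, y = 0.0813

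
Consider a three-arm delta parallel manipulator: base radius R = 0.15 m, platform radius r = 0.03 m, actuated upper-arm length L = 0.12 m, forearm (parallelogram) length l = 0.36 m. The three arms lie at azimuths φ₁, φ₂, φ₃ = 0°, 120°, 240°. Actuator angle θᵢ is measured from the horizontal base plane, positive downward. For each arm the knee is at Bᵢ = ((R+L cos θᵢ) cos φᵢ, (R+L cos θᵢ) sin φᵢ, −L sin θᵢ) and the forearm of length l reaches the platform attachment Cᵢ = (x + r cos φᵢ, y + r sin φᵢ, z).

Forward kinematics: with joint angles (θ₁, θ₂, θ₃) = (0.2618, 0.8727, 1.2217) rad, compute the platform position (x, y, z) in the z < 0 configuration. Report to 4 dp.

arm 1 at φ=0.0°: e+L cos θ1 = 0.2359;  O1 = (0.2359, 0.0000, -0.0311)
O2 = (0.1971·cos120.0°, 0.1971·sin120.0°, -0.0919) = (-0.0986, 0.1707, -0.0919)
O3 = (0.1610·cos240.0°, 0.1610·sin240.0°, -0.1128) = (-0.0805, -0.1395, -0.1128)
subtract pairs → two planes through P
plane₁₂: -0.6690x+0.3414y+-0.1217z = -0.0093
Cramer: x(z) = 0.0217-0.2229z;  y(z) = 0.0152-0.0801z
into |P−O₁|² = l²: 1.0561z² + 0.1552z + -0.0825 = 0;  Δ = 0.3726;  z = -0.3625 or 0.2155 → z<0 root = -0.3625
x = 0.1025, y = 0.0443

(0.1025, 0.0443, -0.3625)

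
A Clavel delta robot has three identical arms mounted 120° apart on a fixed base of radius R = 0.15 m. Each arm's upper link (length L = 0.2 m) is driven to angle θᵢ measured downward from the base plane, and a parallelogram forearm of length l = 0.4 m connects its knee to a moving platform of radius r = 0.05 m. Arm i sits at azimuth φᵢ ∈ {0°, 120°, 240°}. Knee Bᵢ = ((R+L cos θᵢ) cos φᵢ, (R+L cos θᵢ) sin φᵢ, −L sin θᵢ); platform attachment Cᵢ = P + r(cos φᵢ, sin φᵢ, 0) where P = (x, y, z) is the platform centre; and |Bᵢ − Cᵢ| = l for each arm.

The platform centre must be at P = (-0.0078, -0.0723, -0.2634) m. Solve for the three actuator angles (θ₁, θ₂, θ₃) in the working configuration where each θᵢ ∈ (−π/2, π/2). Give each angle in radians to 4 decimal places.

rotate P by −φ1: (-0.0078, -0.0723, -0.2634)
  A cos θ + B sin θ = C:  0.1078·cos θ + -0.2634·sin θ = 0.0844
  γ=atan2(-0.2634,0.1078)=-1.1823;  ψ=arccos(0.2967)=1.2696;  θ1=γ+ψ≈0.0873
rotate P by −φ2: (-0.0587, 0.0429, -0.2634)
  e−x'=0.1587;  (l²−L²−(e−x')²−y'²−z²)/2L = 0.0590
  θ2 = atan2(B,A) + arccos(C/0.3075) = 0.3493
rotate P by −φ3: (0.0665, 0.0294, -0.2634)
  A=0.0335, B=-0.2634, C=(l²−L²−A²−y'²−z²)/(2L)=0.1216
  γ=atan2(-0.2634,0.0335)=-1.4443;  ψ=arccos(0.4579)=1.0951;  θ3=γ+ψ≈-0.3492

θ₁ = 0.0873, θ₂ = 0.3493, θ₃ = -0.3492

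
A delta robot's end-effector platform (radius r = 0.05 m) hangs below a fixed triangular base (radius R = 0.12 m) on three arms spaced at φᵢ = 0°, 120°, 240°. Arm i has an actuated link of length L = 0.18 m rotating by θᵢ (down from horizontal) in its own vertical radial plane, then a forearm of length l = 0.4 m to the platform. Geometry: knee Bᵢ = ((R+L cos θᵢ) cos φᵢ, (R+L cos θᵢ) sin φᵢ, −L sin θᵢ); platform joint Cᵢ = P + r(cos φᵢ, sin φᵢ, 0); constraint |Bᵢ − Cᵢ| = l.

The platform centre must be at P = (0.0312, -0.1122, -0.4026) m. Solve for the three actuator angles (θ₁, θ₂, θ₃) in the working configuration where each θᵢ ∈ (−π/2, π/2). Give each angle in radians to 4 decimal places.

θ₁ = 0.4362, θ₂ = 0.8727, θ₃ = 0.2618

φ1=0.0° → target in arm frame (0.0312, -0.1122)
  A cos θ + B sin θ = C:  0.0388·cos θ + -0.4026·sin θ = -0.1349
  √(A²+B²)=0.4045;  θ1 = -1.4747+1.9110 ≈ 0.4362
φ2=120.0° → target in arm frame (-0.1128, 0.0291)
  A cos θ + B sin θ = C:  0.1828·cos θ + -0.4026·sin θ = -0.1909
  γ=atan2(-0.4026,0.1828)=-1.1446;  ψ=arccos(-0.4318)=2.0173;  θ2=γ+ψ≈0.8727
φ3=240.0° → target in arm frame (0.0816, 0.0831)
  A cos θ + B sin θ = C:  -0.0116·cos θ + -0.4026·sin θ = -0.1154
  θ3 = atan2(B,A) + arccos(C/0.4028) = 0.2618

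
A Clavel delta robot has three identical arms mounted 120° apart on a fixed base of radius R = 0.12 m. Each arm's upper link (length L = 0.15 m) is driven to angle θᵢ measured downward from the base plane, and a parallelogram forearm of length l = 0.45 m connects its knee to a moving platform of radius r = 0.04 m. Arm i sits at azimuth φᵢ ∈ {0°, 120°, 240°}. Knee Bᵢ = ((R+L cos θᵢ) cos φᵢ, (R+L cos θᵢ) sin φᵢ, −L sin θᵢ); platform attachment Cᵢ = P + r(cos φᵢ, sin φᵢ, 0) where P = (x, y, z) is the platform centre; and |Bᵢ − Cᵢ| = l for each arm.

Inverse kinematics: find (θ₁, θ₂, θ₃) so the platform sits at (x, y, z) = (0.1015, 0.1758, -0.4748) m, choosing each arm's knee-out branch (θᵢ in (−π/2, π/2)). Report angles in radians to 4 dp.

θ₁ = 0.5236, θ₂ = 0.5236, θ₃ = 1.3962

rotate P by −φ1: (0.1015, 0.1758, -0.4748)
  A=-0.0215, B=-0.4748, C=(l²−L²−A²−y'²−z²)/(2L)=-0.2560
  √(A²+B²)=0.4753;  θ1 = -1.6160+2.1396 ≈ 0.5236
φ2=120.0° → target in arm frame (0.1015, -0.1758)
  e−x'=-0.0215;  (l²−L²−(e−x')²−y'²−z²)/2L = -0.2560
  √(A²+B²)=0.4753;  θ2 = -1.6160+2.1396 ≈ 0.5236
rotate P by −φ3: (-0.2030, 0.0000, -0.4748)
  A=0.2830, B=-0.4748, C=(l²−L²−A²−y'²−z²)/(2L)=-0.4184
  γ=atan2(-0.4748,0.2830)=-1.0333;  ψ=arccos(-0.7570)=2.4295;  θ3=γ+ψ≈1.3962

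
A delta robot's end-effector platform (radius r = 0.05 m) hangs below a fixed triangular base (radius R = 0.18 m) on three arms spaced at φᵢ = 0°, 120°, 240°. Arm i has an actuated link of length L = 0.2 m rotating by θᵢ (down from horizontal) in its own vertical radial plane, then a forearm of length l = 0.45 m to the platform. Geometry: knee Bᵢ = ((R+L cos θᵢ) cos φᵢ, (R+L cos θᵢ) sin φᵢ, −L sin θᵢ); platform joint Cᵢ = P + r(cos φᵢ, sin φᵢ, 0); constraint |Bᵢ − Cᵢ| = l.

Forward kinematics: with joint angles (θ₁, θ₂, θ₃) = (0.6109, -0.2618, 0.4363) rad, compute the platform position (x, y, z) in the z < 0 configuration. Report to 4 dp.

φ1=0.0°: virtual centre (0.2938, 0.0000, -0.1147), radius l
arm 2 at φ=120.0°: e+L cos θ2 = 0.3232;  S2 = (-0.1616, 0.2799, 0.0518)
S3 = (0.3113·cos240.0°, 0.3113·sin240.0°, -0.0845) = (-0.1556, -0.2696, -0.0845)
|S₂|²−|S₁|² = 0.0076;  |S₃|²−|S₁|² = 0.0045
[-0.9108 0.5598 0.3330]·P = 0.0076;  [-0.8989 -0.5391 0.0604]·P = 0.0045
Cramer: x(z) = -0.0067+0.2146z;  y(z) = 0.0027-0.2457z
into |P−S₁|² = l²: 1.1064z² + 0.0991z + -0.0990 = 0;  Δ = 0.4481;  z = -0.3473 or 0.2577 → z<0 root = -0.3473
x = -0.0812, y = 0.0881

(-0.0812, 0.0881, -0.3473)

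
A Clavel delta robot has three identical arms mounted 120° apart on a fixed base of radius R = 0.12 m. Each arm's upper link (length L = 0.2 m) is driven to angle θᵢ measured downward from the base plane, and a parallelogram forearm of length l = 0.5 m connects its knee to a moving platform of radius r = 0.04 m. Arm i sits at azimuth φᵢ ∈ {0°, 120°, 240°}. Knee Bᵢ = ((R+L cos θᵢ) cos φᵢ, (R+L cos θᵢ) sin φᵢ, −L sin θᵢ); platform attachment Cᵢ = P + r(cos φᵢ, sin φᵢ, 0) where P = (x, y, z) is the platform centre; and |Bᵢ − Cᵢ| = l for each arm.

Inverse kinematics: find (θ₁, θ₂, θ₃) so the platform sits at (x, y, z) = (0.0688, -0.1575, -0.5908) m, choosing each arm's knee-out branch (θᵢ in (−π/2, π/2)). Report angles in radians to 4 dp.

θ₁ = 0.7856, θ₂ = 1.3091, θ₃ = 0.6982

arm 1 (φ=0.0°): x'=0.0688, y'=-0.1575
  A=0.0112, B=-0.5908, C=(l²−L²−A²−y'²−z²)/(2L)=-0.4099
  √(A²+B²)=0.5909;  θ1 = -1.5518+2.3375 ≈ 0.7856
rotate P by −φ2: (-0.1708, 0.0192, -0.5908)
  A=0.2508, B=-0.5908, C=(l²−L²−A²−y'²−z²)/(2L)=-0.5058
  θ2 = atan2(B,A) + arccos(C/0.6418) = 1.3091
arm 3 (φ=240.0°): x'=0.1020, y'=0.1383
  e−x'=-0.0220;  (l²−L²−(e−x')²−y'²−z²)/2L = -0.3967
  γ=atan2(-0.5908,-0.0220)=-1.6080;  ψ=arccos(-0.6709)=2.3063;  θ3=γ+ψ≈0.6982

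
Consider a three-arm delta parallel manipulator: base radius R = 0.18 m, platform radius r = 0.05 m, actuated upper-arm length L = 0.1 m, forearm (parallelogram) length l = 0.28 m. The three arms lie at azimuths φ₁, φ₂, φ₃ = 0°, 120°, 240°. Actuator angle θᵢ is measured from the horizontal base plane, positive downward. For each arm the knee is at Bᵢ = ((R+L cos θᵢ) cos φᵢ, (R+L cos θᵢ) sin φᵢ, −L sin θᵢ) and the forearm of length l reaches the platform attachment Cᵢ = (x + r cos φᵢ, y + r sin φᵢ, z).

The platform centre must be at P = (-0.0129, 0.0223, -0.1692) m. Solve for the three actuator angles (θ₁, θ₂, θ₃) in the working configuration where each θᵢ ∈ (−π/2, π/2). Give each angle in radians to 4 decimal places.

θ₁ = 0.2617, θ₂ = -0.2622, θ₃ = 0.2612

arm 1 (φ=0.0°): x'=-0.0129, y'=0.0223
  e−x'=0.1429;  (l²−L²−(e−x')²−y'²−z²)/2L = 0.0943
  √(A²+B²)=0.2215;  θ1 = -0.8695+1.1311 ≈ 0.2617
φ2=120.0° → target in arm frame (0.0258, 0.0000)
  A=0.1042, B=-0.1692, C=(l²−L²−A²−y'²−z²)/(2L)=0.1445
  γ=atan2(-0.1692,0.1042)=-1.0187;  ψ=arccos(0.7273)=0.7565;  θ2=γ+ψ≈-0.2622
φ3=240.0° → target in arm frame (-0.0129, -0.0223)
  e−x'=0.1429;  (l²−L²−(e−x')²−y'²−z²)/2L = 0.0943
  θ3 = atan2(B,A) + arccos(C/0.2214) = 0.2612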